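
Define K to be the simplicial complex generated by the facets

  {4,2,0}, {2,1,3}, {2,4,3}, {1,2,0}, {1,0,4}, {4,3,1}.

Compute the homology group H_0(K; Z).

H_0 ≅ Z.

We work with the vertex ordering 0 < 1 < 2 < 3 < 4. The simplices of K, each written with vertices in increasing order, are:

  0-simplices (5): [0], [1], [2], [3], [4]
  1-simplices (9): [0,1], [0,2], [0,4], [1,2], [1,3], [1,4], [2,3], [2,4], [3,4]
  2-simplices (6): [0,1,2], [0,1,4], [0,2,4], [1,2,3], [1,3,4], [2,3,4]

so the chain groups are C_0 ≅ Z^5, C_1 ≅ Z^9, C_2 ≅ Z^6.

Boundary ∂_1: C_1 → C_0 maps an edge to its endpoints' difference, ∂[p,q] = q − p. For instance
  ∂[1,4] = [4] − [1].
The 5×9 boundary matrix has rank 4 and Smith normal form diag(1,1,1,1).

The boundary map ∂_2: C_2 → C_1 sends each 2-simplex [p,q,r] to [q,r] − [p,r] + [p,q]. For instance
  ∂[2,3,4] = [3,4] − [2,4] + [2,3],
  ∂[1,3,4] = [3,4] − [1,4] + [1,3].
The resulting 9×6 matrix has rank 5, and its Smith normal form has invariant factors (1,1,1,1,1).

Reading off H_k = ker ∂_k / im ∂_{k+1}:

  H_0: rank C_0 − rank ∂_1 = 5 − 4 = 1, and the invariant factors of ∂_1 are all 1, so H_0 ≅ Z.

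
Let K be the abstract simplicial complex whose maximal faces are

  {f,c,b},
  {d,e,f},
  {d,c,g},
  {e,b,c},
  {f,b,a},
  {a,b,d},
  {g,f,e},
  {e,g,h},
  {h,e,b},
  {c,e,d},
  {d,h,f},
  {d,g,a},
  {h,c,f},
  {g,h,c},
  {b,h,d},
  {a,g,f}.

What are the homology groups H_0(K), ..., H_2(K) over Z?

Order the vertices as a < b < c < d < e < f < g < h. Listing each simplex with vertices in this order, K has dimension 2 with simplices:

  0-simplices (8): a, b, c, d, e, f, g, h
  1-simplices (24): ab, ad, af, ag, bc, bd, be, bf, bh, cd, ce, cf, cg, ch, de, df, dg, dh, ef, eg, eh, fg, fh, gh
  2-simplices (16): abd, abf, adg, afg, bce, bcf, bdh, beh, cde, cdg, cfh, cgh, def, dfh, efg, egh

Hence C_0 ≅ Z^8, C_1 ≅ Z^24, C_2 ≅ Z^16.

∂_1: C_1 → C_0 is given by ∂[p,q] = [q] − [p].
The resulting 8×24 matrix has rank 7, and its Smith normal form has invariant factors (1,1,1,1,1,1,1).

∂_2: C_2 → C_1 sends each 2-simplex [p,q,r] to [q,r] − [p,r] + [p,q]. For instance
  ∂cgh = gh − ch + cg,
  ∂dfh = fh − dh + df.
As a 24×16 matrix over Z this has rank 15, with invariant factors (1,1,1,1,1,1,1,1,1,1,1,1,1,1,1).

Reading off H_k = ker ∂_k / im ∂_{k+1}:

  H_0: rank C_0 − rank ∂_1 = 8 − 7 = 1, and the invariant factors of ∂_1 are all 1, so H_0 = Z.
  H_1: rank ker ∂_1 − rank ∂_2 = (24 − 7) − 15 = 2, and the invariant factors of ∂_2 are all 1, so H_1 = Z^2.
  H_2: rank ker ∂_2 − rank ∂_3 = (16 − 15) − 0 = 1, and there is no ∂_3, so H_2 = Z.

As a check, the Euler characteristic is 8 − 24 + 16 = 0, which agrees with 1 − 2 + 1 = 0.

H_0 ≅ Z,  H_1 ≅ Z^2,  H_2 ≅ Z.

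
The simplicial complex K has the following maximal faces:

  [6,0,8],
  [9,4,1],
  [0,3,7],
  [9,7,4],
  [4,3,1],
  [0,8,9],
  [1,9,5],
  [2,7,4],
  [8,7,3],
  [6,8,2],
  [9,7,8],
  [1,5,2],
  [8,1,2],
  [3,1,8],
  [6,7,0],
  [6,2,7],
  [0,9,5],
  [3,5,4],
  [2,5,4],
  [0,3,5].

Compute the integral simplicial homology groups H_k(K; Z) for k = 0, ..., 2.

K has 10 vertices, 30 edges, 20 triangles.
rank ∂_0 = 0, rank ∂_1 = 9 ⇒ b_0 = 10 − 0 − 9 = 1; all invariant factors of ∂_1 are 1 so no torsion. So H_0 = Z.
rank ∂_1 = 9, rank ∂_2 = 20 ⇒ b_1 = 30 − 9 − 20 = 1; ∂_2 has invariant factor(s) [2] giving torsion. So H_1 = Z ⊕ Z/2.
rank ∂_2 = 20, rank ∂_3 = 0 ⇒ b_2 = 20 − 20 − 0 = 0. So H_2 = 0.

H_0 = Z,  H_1 = Z ⊕ Z/2,  H_2 = 0.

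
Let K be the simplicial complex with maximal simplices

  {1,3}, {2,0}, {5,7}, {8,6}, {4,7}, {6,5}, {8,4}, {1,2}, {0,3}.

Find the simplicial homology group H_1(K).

H_1 = Z^2.

Take the total order 0 < 1 < 2 < 3 < 4 < 5 < 6 < 7 < 8 on the vertex set. Then K (dimension 1) consists of the simplices:

  0-simplices (9): [0], [1], [2], [3], [4], [5], [6], [7], [8]
  1-simplices (9): [0,2], [0,3], [1,2], [1,3], [4,7], [4,8], [5,6], [5,7], [6,8]

Hence C_0 ≅ Z^9, C_1 ≅ Z^9.

Boundary ∂_1: C_1 → C_0 is given by ∂[p,q] = [q] − [p].
The resulting 9×9 matrix has rank 7, and its Smith normal form has invariant factors (1,1,1,1,1,1,1).

Computing H_k = (kernel of ∂_k) / (image of ∂_{k+1}):

  H_1: rank ker ∂_1 − rank ∂_2 = (9 − 7) − 0 = 2, and there is no ∂_2, so H_1 = Z^2.

(K is a triangulation of the disjoint union of the circle S^1 and the circle S^1.)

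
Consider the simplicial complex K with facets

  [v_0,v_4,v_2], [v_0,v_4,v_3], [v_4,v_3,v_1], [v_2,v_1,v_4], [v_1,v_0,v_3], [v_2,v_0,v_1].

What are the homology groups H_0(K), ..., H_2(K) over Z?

We work with the vertex ordering v_0 < v_1 < v_2 < v_3 < v_4. The simplices of K, each written with vertices in increasing order, are:

  0-simplices (5): [v_0], [v_1], [v_2], [v_3], [v_4]
  1-simplices (9): [v_0,v_1], [v_0,v_2], [v_0,v_3], [v_0,v_4], [v_1,v_2], [v_1,v_3], [v_1,v_4], [v_2,v_4], [v_3,v_4]
  2-simplices (6): [v_0,v_1,v_2], [v_0,v_1,v_3], [v_0,v_2,v_4], [v_0,v_3,v_4], [v_1,v_2,v_4], [v_1,v_3,v_4]

giving chain groups C_0 ≅ Z^5, C_1 ≅ Z^9, C_2 ≅ Z^6.

The boundary map ∂_1: C_1 → C_0 sends each edge [p,q] (with p < q) to q − p.
The resulting 5×9 matrix has rank 4, and its Smith normal form has invariant factors (1,1,1,1).

∂_2: C_2 → C_1 maps a triangle to the signed sum of its edges. For instance
  ∂[v_0,v_1,v_3] = [v_1,v_3] − [v_0,v_3] + [v_0,v_1],
  ∂[v_0,v_2,v_4] = [v_2,v_4] − [v_0,v_4] + [v_0,v_2].
As a 9×6 matrix over Z this has rank 5, with invariant factors (1,1,1,1,1).

From H_k ≅ ker(∂_k) / im(∂_{k+1}) we obtain:

  H_0: rank C_0 − rank ∂_1 = 5 − 4 = 1, and the invariant factors of ∂_1 are all 1, so H_0 = Z.
  H_1: rank ker ∂_1 − rank ∂_2 = (9 − 4) − 5 = 0, and the invariant factors of ∂_2 are all 1, so H_1 = 0.
  H_2: rank ker ∂_2 − rank ∂_3 = (6 − 5) − 0 = 1, and there is no ∂_3, so H_2 = Z.

(K is a triangulation of the 2-sphere S^2.)

H_0 ≅ Z,  H_1 = 0,  H_2 ≅ Z.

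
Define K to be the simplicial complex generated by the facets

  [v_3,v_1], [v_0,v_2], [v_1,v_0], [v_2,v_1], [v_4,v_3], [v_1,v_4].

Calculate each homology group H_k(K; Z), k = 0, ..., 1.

We work with the vertex ordering v_0 < v_1 < v_2 < v_3 < v_4. The simplices of K, each written with vertices in increasing order, are:

  0-simplices (5): [v_0], [v_1], [v_2], [v_3], [v_4]
  1-simplices (6): [v_0,v_1], [v_0,v_2], [v_1,v_2], [v_1,v_3], [v_1,v_4], [v_3,v_4]

Hence C_0 ≅ Z^5, C_1 ≅ Z^6.

Boundary ∂_1: C_1 → C_0 sends each edge [p,q] (with p < q) to q − p.
This gives a 5×6 integer matrix of rank 4; reducing to Smith normal form yields diagonal entries (1,1,1,1).

Computing H_k = (kernel of ∂_k) / (image of ∂_{k+1}):

  H_0: rank C_0 − rank ∂_1 = 5 − 4 = 1, and the invariant factors of ∂_1 are all 1, so H_0 ≅ Z.
  H_1: rank ker ∂_1 − rank ∂_2 = (6 − 4) − 0 = 2, and there is no ∂_2, so H_1 ≅ Z^2.

H_0 ≅ Z,  H_1 ≅ Z^2.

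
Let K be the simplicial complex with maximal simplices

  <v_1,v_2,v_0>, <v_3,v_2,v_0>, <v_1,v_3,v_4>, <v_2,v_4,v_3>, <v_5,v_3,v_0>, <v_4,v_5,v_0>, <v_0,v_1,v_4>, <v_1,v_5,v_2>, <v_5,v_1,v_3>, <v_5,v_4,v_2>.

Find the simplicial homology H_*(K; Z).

H_0 ≅ Z,  H_1 ≅ Z/2Z,  H_2 = 0.

Order the vertices as v_0 < v_1 < v_2 < v_3 < v_4 < v_5. Listing each simplex with vertices in this order, K has dimension 2 with simplices:

  0-simplices (6): [v_0], [v_1], [v_2], [v_3], [v_4], [v_5]
  1-simplices (15): (15 of them)
  2-simplices (10): [v_0,v_1,v_2], [v_0,v_1,v_4], [v_0,v_2,v_3], [v_0,v_3,v_5], [v_0,v_4,v_5], [v_1,v_2,v_5], [v_1,v_3,v_4], [v_1,v_3,v_5], [v_2,v_3,v_4], [v_2,v_4,v_5]

giving chain groups C_0 ≅ Z^6, C_1 ≅ Z^15, C_2 ≅ Z^10.

Boundary ∂_1: C_1 → C_0 maps an edge to its endpoints' difference, ∂[p,q] = q − p. For instance
  ∂[v_0,v_1] = [v_1] − [v_0].
This gives a 6×15 integer matrix of rank 5; reducing to Smith normal form yields diagonal entries (1,1,1,1,1).

Boundary ∂_2: C_2 → C_1 sends each 2-simplex [p,q,r] to [q,r] − [p,r] + [p,q]. For instance
  ∂[v_0,v_4,v_5] = [v_4,v_5] − [v_0,v_5] + [v_0,v_4],
  ∂[v_2,v_3,v_4] = [v_3,v_4] − [v_2,v_4] + [v_2,v_3].
The 15×10 boundary matrix has rank 10 and Smith normal form diag(1,1,1,1,1,1,1,1,1,2).

Computing H_k = (kernel of ∂_k) / (image of ∂_{k+1}):

  H_0: rank C_0 − rank ∂_1 = 6 − 5 = 1, and the invariant factors of ∂_1 are all 1, so H_0 = Z.
  H_1: rank ker ∂_1 − rank ∂_2 = (15 − 5) − 10 = 0, and ∂_2 has invariant factor 2 > 1, so H_1 = Z/2Z.
  H_2: rank ker ∂_2 − rank ∂_3 = (10 − 10) − 0 = 0, and there is no ∂_3, so H_2 = 0.

As a check, the Euler characteristic is 6 − 15 + 10 = 1, which agrees with 1 − 0 + 0 = 1.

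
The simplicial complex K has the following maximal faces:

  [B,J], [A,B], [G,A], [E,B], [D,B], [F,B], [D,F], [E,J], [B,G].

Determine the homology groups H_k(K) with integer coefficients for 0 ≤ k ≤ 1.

Order the vertices as A < B < D < E < F < G < J. Listing each simplex with vertices in this order, K has dimension 1 with simplices:

  0-simplices (7): A, B, D, E, F, G, J
  1-simplices (9): AB, AG, BD, BE, BF, BG, BJ, DF, EJ

Hence C_0 ≅ Z^7, C_1 ≅ Z^9.

The boundary map ∂_1: C_1 → C_0 maps an edge to its endpoints' difference, ∂[p,q] = q − p.
The resulting 7×9 matrix has rank 6, and its Smith normal form has invariant factors (1,1,1,1,1,1).

Computing H_k = (kernel of ∂_k) / (image of ∂_{k+1}):

  H_0: rank C_0 − rank ∂_1 = 7 − 6 = 1, and the invariant factors of ∂_1 are all 1, so H_0 = Z.
  H_1: rank ker ∂_1 − rank ∂_2 = (9 − 6) − 0 = 3, and there is no ∂_2, so H_1 = Z^3.

(K is a triangulation of a wedge of 3 circles.)

H_0 = Z,  H_1 = Z^3.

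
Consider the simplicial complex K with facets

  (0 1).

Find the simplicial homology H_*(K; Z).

Order the vertices as 0 < 1. Listing each simplex with vertices in this order, K has dimension 1 with simplices:

  0-simplices (2): [0], [1]
  1-simplices (1): [0,1]

so the chain groups are C_0 ≅ Z^2, C_1 ≅ Z^1.

∂_1: C_1 → C_0 sends each edge [p,q] (with p < q) to q − p. For instance
  ∂[0,1] = [1] − [0].
The resulting 2×1 matrix has rank 1, and its Smith normal form has invariant factors (1).

From H_k ≅ ker(∂_k) / im(∂_{k+1}) we obtain:

  H_0: rank C_0 − rank ∂_1 = 2 − 1 = 1, and the invariant factors of ∂_1 are all 1, so H_0 ≅ Z.
  H_1: rank ker ∂_1 − rank ∂_2 = (1 − 1) − 0 = 0, and there is no ∂_2, so H_1 ≅ 0.

H_0 ≅ Z,  H_1 = 0.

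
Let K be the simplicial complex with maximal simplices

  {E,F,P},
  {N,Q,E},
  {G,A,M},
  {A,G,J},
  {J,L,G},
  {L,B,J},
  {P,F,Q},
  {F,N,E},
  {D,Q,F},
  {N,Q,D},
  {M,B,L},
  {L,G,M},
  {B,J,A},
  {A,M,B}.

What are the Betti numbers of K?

Fix the vertex order A < B < D < E < F < G < J < L < M < N < P < Q and write every simplex with vertices in increasing order. Then dim K = 2 and the simplices of K are:

  0-simplices (12): A, B, D, E, F, G, J, L, M, N, P, Q
  1-simplices (24): AB, AG, AJ, AM, BJ, BL, BM, DF, DN, DQ, EF, EN, EP, EQ, FN, FP, FQ, GJ, GL, GM, JL, LM, NQ, PQ
  2-simplices (14): ABJ, ABM, AGJ, AGM, BJL, BLM, DFQ, DNQ, EFN, EFP, ENQ, FPQ, GJL, GLM

Hence C_0 ≅ Z^12, C_1 ≅ Z^24, C_2 ≅ Z^14.

The boundary map ∂_1: C_1 → C_0 sends each edge [p,q] (with p < q) to q − p.
The resulting 12×24 matrix has rank 10, and its Smith normal form has invariant factors (1,1,1,1,1,1,1,1,1,1).

∂_2: C_2 → C_1 maps a triangle to the signed sum of its edges. For instance
  ∂FPQ = PQ − FQ + FP,
  ∂AGM = GM − AM + AG.
As a 24×14 matrix over Z this has rank 13, with invariant factors (1,1,1,1,1,1,1,1,1,1,1,1,1).

Now H_k = ker ∂_k / im ∂_{k+1}, so:

  H_0: rank C_0 − rank ∂_1 = 12 − 10 = 2, and the invariant factors of ∂_1 are all 1, so H_0 = Z^2.
  H_1: rank ker ∂_1 − rank ∂_2 = (24 − 10) − 13 = 1, and the invariant factors of ∂_2 are all 1, so H_1 = Z.
  H_2: rank ker ∂_2 − rank ∂_3 = (14 − 13) − 0 = 1, and there is no ∂_3, so H_2 = Z.

As a check, the Euler characteristic is 12 − 24 + 14 = 2, which agrees with 2 − 1 + 1 = 2.
(K is a triangulation of the disjoint union of the cylinder S^1 x I and the 2-sphere S^2.)

Hence the Betti numbers are b_0 = 2, b_1 = 1, b_2 = 1.

b_0 = 2, b_1 = 1, b_2 = 1.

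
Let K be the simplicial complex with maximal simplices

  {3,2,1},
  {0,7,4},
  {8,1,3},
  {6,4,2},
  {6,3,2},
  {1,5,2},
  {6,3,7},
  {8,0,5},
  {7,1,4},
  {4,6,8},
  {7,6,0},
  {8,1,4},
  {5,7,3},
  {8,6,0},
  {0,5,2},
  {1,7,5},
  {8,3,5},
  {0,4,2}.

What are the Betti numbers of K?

Fix the vertex order 0 < 1 < 2 < 3 < 4 < 5 < 6 < 7 < 8 and write every simplex with vertices in increasing order. Then dim K = 2 and the simplices of K are:

  0-simplices (9): [0], [1], [2], [3], [4], [5], [6], [7], [8]
  1-simplices (27): (27 of them)
  2-simplices (18): [0,2,4], [0,2,5], [0,4,7], [0,5,8], [0,6,7], [0,6,8], [1,2,3], [1,2,5], [1,3,8], [1,4,7], [1,4,8], [1,5,7], [2,3,6], [2,4,6], [3,5,7], [3,5,8], [3,6,7], [4,6,8]

giving chain groups C_0 ≅ Z^9, C_1 ≅ Z^27, C_2 ≅ Z^18.

The boundary map ∂_1: C_1 → C_0 maps an edge to its endpoints' difference, ∂[p,q] = q − p. For instance
  ∂[0,4] = [4] − [0].
As a 9×27 matrix over Z this has rank 8, with invariant factors (1,1,1,1,1,1,1,1).

The boundary map ∂_2: C_2 → C_1 sends each 2-simplex [p,q,r] to [q,r] − [p,r] + [p,q]. For instance
  ∂[1,2,5] = [2,5] − [1,5] + [1,2],
  ∂[1,4,7] = [4,7] − [1,7] + [1,4].
As a 27×18 matrix over Z this has rank 18, with invariant factors (1,1,1,1,1,1,1,1,1,1,1,1,1,1,1,1,1,2).

Computing H_k = (kernel of ∂_k) / (image of ∂_{k+1}):

  H_0: rank C_0 − rank ∂_1 = 9 − 8 = 1, and the invariant factors of ∂_1 are all 1, so H_0 ≅ Z.
  H_1: rank ker ∂_1 − rank ∂_2 = (27 − 8) − 18 = 1, and ∂_2 has invariant factor 2 > 1, so H_1 ≅ Z ⊕ Z/2Z.
  H_2: rank ker ∂_2 − rank ∂_3 = (18 − 18) − 0 = 0, and there is no ∂_3, so H_2 ≅ 0.

As a check, the Euler characteristic is 9 − 27 + 18 = 0, which agrees with 1 − 1 + 0 = 0.

Hence the Betti numbers are b_0 = 1, b_1 = 1, b_2 = 0.

b_0 = 1, b_1 = 1, b_2 = 0.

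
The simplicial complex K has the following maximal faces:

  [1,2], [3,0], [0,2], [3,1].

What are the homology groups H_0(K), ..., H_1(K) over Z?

Take the total order 0 < 1 < 2 < 3 on the vertex set. Then K (dimension 1) consists of the simplices:

  0-simplices (4): [0], [1], [2], [3]
  1-simplices (4): [0,2], [0,3], [1,2], [1,3]

so the chain groups are C_0 ≅ Z^4, C_1 ≅ Z^4.

∂_1: C_1 → C_0 is given by ∂[p,q] = [q] − [p]. For instance
  ∂[0,3] = [3] − [0].
The resulting 4×4 matrix has rank 3, and its Smith normal form has invariant factors (1,1,1).

Computing H_k = (kernel of ∂_k) / (image of ∂_{k+1}):

  H_0: rank C_0 − rank ∂_1 = 4 − 3 = 1, and the invariant factors of ∂_1 are all 1, so H_0 = Z.
  H_1: rank ker ∂_1 − rank ∂_2 = (4 − 3) − 0 = 1, and there is no ∂_2, so H_1 = Z.

H_0 ≅ Z,  H_1 ≅ Z.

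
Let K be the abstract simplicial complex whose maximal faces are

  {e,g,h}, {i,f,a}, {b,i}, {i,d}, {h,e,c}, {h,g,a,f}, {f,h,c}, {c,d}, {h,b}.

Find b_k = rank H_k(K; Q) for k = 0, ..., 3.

K has 9 vertices, 17 edges, 8 triangles, 1 3-simplex.
rank ∂_0 = 0, rank ∂_1 = 8 ⇒ b_0 = 9 − 0 − 8 = 1; all invariant factors of ∂_1 are 1 so no torsion. So H_0 ≅ Z.
rank ∂_1 = 8, rank ∂_2 = 7 ⇒ b_1 = 17 − 8 − 7 = 2; all invariant factors of ∂_2 are 1 so no torsion. So H_1 ≅ Z^2.
rank ∂_2 = 7, rank ∂_3 = 1 ⇒ b_2 = 8 − 7 − 1 = 0; all invariant factors of ∂_3 are 1 so no torsion. So H_2 ≅ 0.
rank ∂_3 = 1, rank ∂_4 = 0 ⇒ b_3 = 1 − 1 − 0 = 0. So H_3 ≅ 0.

b_0 = 1, b_1 = 2, b_2 = 0, b_3 = 0.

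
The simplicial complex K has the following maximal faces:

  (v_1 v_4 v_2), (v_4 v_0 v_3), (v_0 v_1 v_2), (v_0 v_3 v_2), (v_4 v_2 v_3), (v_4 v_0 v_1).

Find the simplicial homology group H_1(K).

Order the vertices as v_0 < v_1 < v_2 < v_3 < v_4. Listing each simplex with vertices in this order, K has dimension 2 with simplices:

  0-simplices (5): [v_0], [v_1], [v_2], [v_3], [v_4]
  1-simplices (9): [v_0,v_1], [v_0,v_2], [v_0,v_3], [v_0,v_4], [v_1,v_2], [v_1,v_4], [v_2,v_3], [v_2,v_4], [v_3,v_4]
  2-simplices (6): [v_0,v_1,v_2], [v_0,v_1,v_4], [v_0,v_2,v_3], [v_0,v_3,v_4], [v_1,v_2,v_4], [v_2,v_3,v_4]

so the chain groups are C_0 ≅ Z^5, C_1 ≅ Z^9, C_2 ≅ Z^6.

The boundary map ∂_1: C_1 → C_0 sends each edge [p,q] (with p < q) to q − p.
The 5×9 boundary matrix has rank 4 and Smith normal form diag(1,1,1,1).

The boundary map ∂_2: C_2 → C_1 acts by ∂[p,q,r] = [q,r] − [p,r] + [p,q]. For instance
  ∂[v_0,v_2,v_3] = [v_2,v_3] − [v_0,v_3] + [v_0,v_2],
  ∂[v_1,v_2,v_4] = [v_2,v_4] − [v_1,v_4] + [v_1,v_2].
As a 9×6 matrix over Z this has rank 5, with invariant factors (1,1,1,1,1).

Reading off H_k = ker ∂_k / im ∂_{k+1}:

  H_1: rank ker ∂_1 − rank ∂_2 = (9 − 4) − 5 = 0, and the invariant factors of ∂_2 are all 1, so H_1 ≅ 0.

H_1 ≅ 0.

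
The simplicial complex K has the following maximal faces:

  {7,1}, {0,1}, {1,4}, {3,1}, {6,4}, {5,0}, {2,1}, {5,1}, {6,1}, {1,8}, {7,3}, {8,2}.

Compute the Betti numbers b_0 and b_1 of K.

We work with the vertex ordering 0 < 1 < 2 < 3 < 4 < 5 < 6 < 7 < 8. The simplices of K, each written with vertices in increasing order, are:

  0-simplices (9): [0], [1], [2], [3], [4], [5], [6], [7], [8]
  1-simplices (12): [0,1], [0,5], [1,2], [1,3], [1,4], [1,5], [1,6], [1,7], [1,8], [2,8], [3,7], [4,6]

Hence C_0 ≅ Z^9, C_1 ≅ Z^12.

Boundary ∂_1: C_1 → C_0 maps an edge to its endpoints' difference, ∂[p,q] = q − p. For instance
  ∂[1,4] = [4] − [1].
This gives a 9×12 integer matrix of rank 8; reducing to Smith normal form yields diagonal entries (1,1,1,1,1,1,1,1).

Now H_k = ker ∂_k / im ∂_{k+1}, so:

  H_0: rank C_0 − rank ∂_1 = 9 − 8 = 1, and the invariant factors of ∂_1 are all 1, so H_0 = Z.
  H_1: rank ker ∂_1 − rank ∂_2 = (12 − 8) − 0 = 4, and there is no ∂_2, so H_1 = Z^4.

As a check, the Euler characteristic is 9 − 12 = -3, which agrees with 1 − 4 = -3.
(K is a triangulation of a wedge of 4 circles.)

Hence the Betti numbers are b_0 = 1, b_1 = 4.

b_0 = 1, b_1 = 4.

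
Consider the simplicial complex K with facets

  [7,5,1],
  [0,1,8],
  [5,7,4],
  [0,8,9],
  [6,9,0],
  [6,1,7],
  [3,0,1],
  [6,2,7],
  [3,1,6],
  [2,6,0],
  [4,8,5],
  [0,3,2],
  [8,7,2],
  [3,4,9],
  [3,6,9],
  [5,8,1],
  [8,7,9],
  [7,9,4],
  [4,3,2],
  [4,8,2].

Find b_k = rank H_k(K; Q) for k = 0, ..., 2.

Order the vertices as 0 < 1 < 2 < 3 < 4 < 5 < 6 < 7 < 8 < 9. Listing each simplex with vertices in this order, K has dimension 2 with simplices:

  0-simplices (10): [0], [1], [2], [3], [4], [5], [6], [7], [8], [9]
  1-simplices (30): (30 of them)
  2-simplices (20): (20 of them)

so the chain groups are C_0 ≅ Z^10, C_1 ≅ Z^30, C_2 ≅ Z^20.

Boundary ∂_1: C_1 → C_0 sends each edge [p,q] (with p < q) to q − p. For instance
  ∂[7,9] = [9] − [7].
The resulting 10×30 matrix has rank 9, and its Smith normal form has invariant factors (1,1,1,1,1,1,1,1,1).

The boundary map ∂_2: C_2 → C_1 acts by ∂[p,q,r] = [q,r] − [p,r] + [p,q]. For instance
  ∂[2,3,4] = [3,4] − [2,4] + [2,3],
  ∂[1,3,6] = [3,6] − [1,6] + [1,3].
The resulting 30×20 matrix has rank 20, and its Smith normal form has invariant factors (1,1,1,1,1,1,1,1,1,1,1,1,1,1,1,1,1,1,1,2).

Computing H_k = (kernel of ∂_k) / (image of ∂_{k+1}):

  H_0: rank C_0 − rank ∂_1 = 10 − 9 = 1, and the invariant factors of ∂_1 are all 1, so H_0 = Z.
  H_1: rank ker ∂_1 − rank ∂_2 = (30 − 9) − 20 = 1, and ∂_2 has invariant factor 2 > 1, so H_1 = Z ⊕ Z/2Z.
  H_2: rank ker ∂_2 − rank ∂_3 = (20 − 20) − 0 = 0, and there is no ∂_3, so H_2 = 0.

(K is a triangulation of the Klein bottle.)

Hence the Betti numbers are b_0 = 1, b_1 = 1, b_2 = 0.

b_0 = 1, b_1 = 1, b_2 = 0.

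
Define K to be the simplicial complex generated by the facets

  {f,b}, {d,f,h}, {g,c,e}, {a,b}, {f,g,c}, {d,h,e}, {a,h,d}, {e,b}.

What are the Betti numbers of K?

b_0 = 1, b_1 = 3, b_2 = 0.

Take the total order a < b < c < d < e < f < g < h on the vertex set. Then K (dimension 2) consists of the simplices:

  0-simplices (8): a, b, c, d, e, f, g, h
  1-simplices (15): ab, ad, ah, be, bf, ce, cf, cg, de, df, dh, eg, eh, fg, fh
  2-simplices (5): adh, ceg, cfg, deh, dfh

Hence C_0 ≅ Z^8, C_1 ≅ Z^15, C_2 ≅ Z^5.

Boundary ∂_1: C_1 → C_0 sends each edge [p,q] (with p < q) to q − p. For instance
  ∂be = e − b.
This gives a 8×15 integer matrix of rank 7; reducing to Smith normal form yields diagonal entries (1,1,1,1,1,1,1).

∂_2: C_2 → C_1 sends each 2-simplex [p,q,r] to [q,r] − [p,r] + [p,q]. For instance
  ∂ceg = eg − cg + ce,
  ∂adh = dh − ah + ad.
The 15×5 boundary matrix has rank 5 and Smith normal form diag(1,1,1,1,1).

Reading off H_k = ker ∂_k / im ∂_{k+1}:

  H_0: rank C_0 − rank ∂_1 = 8 − 7 = 1, and the invariant factors of ∂_1 are all 1, so H_0 = Z.
  H_1: rank ker ∂_1 − rank ∂_2 = (15 − 7) − 5 = 3, and the invariant factors of ∂_2 are all 1, so H_1 = Z^3.
  H_2: rank ker ∂_2 − rank ∂_3 = (5 − 5) − 0 = 0, and there is no ∂_3, so H_2 = 0.

Hence the Betti numbers are b_0 = 1, b_1 = 3, b_2 = 0.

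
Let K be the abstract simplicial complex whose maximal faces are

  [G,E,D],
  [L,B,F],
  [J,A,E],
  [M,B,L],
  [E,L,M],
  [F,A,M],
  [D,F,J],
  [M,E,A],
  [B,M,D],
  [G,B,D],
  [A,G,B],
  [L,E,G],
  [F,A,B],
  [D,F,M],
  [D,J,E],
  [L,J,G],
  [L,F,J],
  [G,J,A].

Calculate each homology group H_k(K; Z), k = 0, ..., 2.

H_0 = Z,  H_1 = Z ⊕ Z/2,  H_2 = 0.

Fix the vertex order A < B < D < E < F < G < J < L < M and write every simplex with vertices in increasing order. Then dim K = 2 and the simplices of K are:

  0-simplices (9): A, B, D, E, F, G, J, L, M
  1-simplices (27): AB, AE, AF, AG, AJ, AM, BD, BF, BG, BL, BM, DE, DF, DG, DJ, DM, EG, EJ, EL, EM, FJ, FL, FM, GJ, GL, JL, LM
  2-simplices (18): ABF, ABG, AEJ, AEM, AFM, AGJ, BDG, BDM, BFL, BLM, DEG, DEJ, DFJ, DFM, EGL, ELM, FJL, GJL

giving chain groups C_0 ≅ Z^9, C_1 ≅ Z^27, C_2 ≅ Z^18.

The boundary map ∂_1: C_1 → C_0 is given by ∂[p,q] = [q] − [p].
As a 9×27 matrix over Z this has rank 8, with invariant factors (1,1,1,1,1,1,1,1).

The boundary map ∂_2: C_2 → C_1 acts by ∂[p,q,r] = [q,r] − [p,r] + [p,q]. For instance
  ∂ABG = BG − AG + AB,
  ∂BFL = FL − BL + BF.
As a 27×18 matrix over Z this has rank 18, with invariant factors (1,1,1,1,1,1,1,1,1,1,1,1,1,1,1,1,1,2).

Computing H_k = (kernel of ∂_k) / (image of ∂_{k+1}):

  H_0: rank C_0 − rank ∂_1 = 9 − 8 = 1, and the invariant factors of ∂_1 are all 1, so H_0 = Z.
  H_1: rank ker ∂_1 − rank ∂_2 = (27 − 8) − 18 = 1, and ∂_2 has invariant factor 2 > 1, so H_1 = Z ⊕ Z/2.
  H_2: rank ker ∂_2 − rank ∂_3 = (18 − 18) − 0 = 0, and there is no ∂_3, so H_2 = 0.

(K is a triangulation of the Klein bottle.)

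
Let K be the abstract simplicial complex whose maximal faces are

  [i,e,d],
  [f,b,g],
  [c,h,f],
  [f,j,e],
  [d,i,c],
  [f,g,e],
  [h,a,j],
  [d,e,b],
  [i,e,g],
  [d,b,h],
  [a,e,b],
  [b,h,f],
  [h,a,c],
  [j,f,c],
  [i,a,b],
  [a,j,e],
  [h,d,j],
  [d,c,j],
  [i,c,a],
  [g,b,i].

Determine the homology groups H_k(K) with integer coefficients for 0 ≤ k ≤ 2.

K has 10 vertices, 30 edges, 20 triangles.
rank ∂_0 = 0, rank ∂_1 = 9 ⇒ b_0 = 10 − 0 − 9 = 1; all invariant factors of ∂_1 are 1 so no torsion. So H_0 ≅ Z.
rank ∂_1 = 9, rank ∂_2 = 20 ⇒ b_1 = 30 − 9 − 20 = 1; ∂_2 has invariant factor(s) [2] giving torsion. So H_1 ≅ Z ⊕ Z_2.
rank ∂_2 = 20, rank ∂_3 = 0 ⇒ b_2 = 20 − 20 − 0 = 0. So H_2 ≅ 0.

H_0 ≅ Z,  H_1 ≅ Z ⊕ Z_2,  H_2 = 0.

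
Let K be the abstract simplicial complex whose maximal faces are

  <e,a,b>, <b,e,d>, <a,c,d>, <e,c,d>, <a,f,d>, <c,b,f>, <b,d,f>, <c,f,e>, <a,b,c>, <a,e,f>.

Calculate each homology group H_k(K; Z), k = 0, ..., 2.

H_0 = Z,  H_1 = Z/2,  H_2 = 0.

Order the vertices as a < b < c < d < e < f. Listing each simplex with vertices in this order, K has dimension 2 with simplices:

  0-simplices (6): a, b, c, d, e, f
  1-simplices (15): ab, ac, ad, ae, af, bc, bd, be, bf, cd, ce, cf, de, df, ef
  2-simplices (10): abc, abe, acd, adf, aef, bcf, bde, bdf, cde, cef

Hence C_0 ≅ Z^6, C_1 ≅ Z^15, C_2 ≅ Z^10.

Boundary ∂_1: C_1 → C_0 sends each edge [p,q] (with p < q) to q − p.
The resulting 6×15 matrix has rank 5, and its Smith normal form has invariant factors (1,1,1,1,1).

The boundary map ∂_2: C_2 → C_1 acts by ∂[p,q,r] = [q,r] − [p,r] + [p,q]. For instance
  ∂cde = de − ce + cd,
  ∂bcf = cf − bf + bc.
The resulting 15×10 matrix has rank 10, and its Smith normal form has invariant factors (1,1,1,1,1,1,1,1,1,2).

From H_k ≅ ker(∂_k) / im(∂_{k+1}) we obtain:

  H_0: rank C_0 − rank ∂_1 = 6 − 5 = 1, and the invariant factors of ∂_1 are all 1, so H_0 = Z.
  H_1: rank ker ∂_1 − rank ∂_2 = (15 − 5) − 10 = 0, and ∂_2 has invariant factor 2 > 1, so H_1 = Z/2.
  H_2: rank ker ∂_2 − rank ∂_3 = (10 − 10) − 0 = 0, and there is no ∂_3, so H_2 = 0.

As a check, the Euler characteristic is 6 − 15 + 10 = 1, which agrees with 1 − 0 + 0 = 1.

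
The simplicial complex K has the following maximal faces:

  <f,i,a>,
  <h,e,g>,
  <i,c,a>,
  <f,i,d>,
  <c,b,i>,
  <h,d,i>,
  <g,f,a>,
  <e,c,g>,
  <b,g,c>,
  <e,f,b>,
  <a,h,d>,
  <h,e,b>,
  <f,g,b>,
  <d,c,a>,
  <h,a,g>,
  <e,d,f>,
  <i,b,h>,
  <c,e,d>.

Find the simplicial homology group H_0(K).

Order the vertices as a < b < c < d < e < f < g < h < i. Listing each simplex with vertices in this order, K has dimension 2 with simplices:

  0-simplices (9): a, b, c, d, e, f, g, h, i
  1-simplices (27): ac, ad, af, ag, ah, ai, bc, be, bf, bg, bh, bi, cd, ce, cg, ci, de, df, dh, di, ef, eg, eh, fg, fi, gh, hi
  2-simplices (18): acd, aci, adh, afg, afi, agh, bcg, bci, bef, beh, bfg, bhi, cde, ceg, def, dfi, dhi, egh

so the chain groups are C_0 ≅ Z^9, C_1 ≅ Z^27, C_2 ≅ Z^18.

∂_1: C_1 → C_0 is given by ∂[p,q] = [q] − [p].
The 9×27 boundary matrix has rank 8 and Smith normal form diag(1,1,1,1,1,1,1,1).

∂_2: C_2 → C_1 acts by ∂[p,q,r] = [q,r] − [p,r] + [p,q]. For instance
  ∂bef = ef − bf + be,
  ∂beh = eh − bh + be.
This gives a 27×18 integer matrix of rank 18; reducing to Smith normal form yields diagonal entries (1,1,1,1,1,1,1,1,1,1,1,1,1,1,1,1,1,2).

Now H_k = ker ∂_k / im ∂_{k+1}, so:

  H_0: rank C_0 − rank ∂_1 = 9 − 8 = 1, and the invariant factors of ∂_1 are all 1, so H_0 = Z.

H_0 ≅ Z.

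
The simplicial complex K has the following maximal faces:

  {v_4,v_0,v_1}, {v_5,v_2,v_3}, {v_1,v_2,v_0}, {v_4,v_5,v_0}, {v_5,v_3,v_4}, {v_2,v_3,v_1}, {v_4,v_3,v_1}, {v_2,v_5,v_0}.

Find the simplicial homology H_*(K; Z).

H_0 ≅ Z,  H_1 = 0,  H_2 ≅ Z.

Fix the vertex order v_0 < v_1 < v_2 < v_3 < v_4 < v_5 and write every simplex with vertices in increasing order. Then dim K = 2 and the simplices of K are:

  0-simplices (6): [v_0], [v_1], [v_2], [v_3], [v_4], [v_5]
  1-simplices (12): [v_0,v_1], [v_0,v_2], [v_0,v_4], [v_0,v_5], [v_1,v_2], [v_1,v_3], [v_1,v_4], [v_2,v_3], [v_2,v_5], [v_3,v_4], [v_3,v_5], [v_4,v_5]
  2-simplices (8): [v_0,v_1,v_2], [v_0,v_1,v_4], [v_0,v_2,v_5], [v_0,v_4,v_5], [v_1,v_2,v_3], [v_1,v_3,v_4], [v_2,v_3,v_5], [v_3,v_4,v_5]

giving chain groups C_0 ≅ Z^6, C_1 ≅ Z^12, C_2 ≅ Z^8.

∂_1: C_1 → C_0 maps an edge to its endpoints' difference, ∂[p,q] = q − p. For instance
  ∂[v_0,v_5] = [v_5] − [v_0].
The 6×12 boundary matrix has rank 5 and Smith normal form diag(1,1,1,1,1).

Boundary ∂_2: C_2 → C_1 maps a triangle to the signed sum of its edges. For instance
  ∂[v_0,v_1,v_2] = [v_1,v_2] − [v_0,v_2] + [v_0,v_1],
  ∂[v_0,v_1,v_4] = [v_1,v_4] − [v_0,v_4] + [v_0,v_1].
As a 12×8 matrix over Z this has rank 7, with invariant factors (1,1,1,1,1,1,1).

From H_k ≅ ker(∂_k) / im(∂_{k+1}) we obtain:

  H_0: rank C_0 − rank ∂_1 = 6 − 5 = 1, and the invariant factors of ∂_1 are all 1, so H_0 ≅ Z.
  H_1: rank ker ∂_1 − rank ∂_2 = (12 − 5) − 7 = 0, and the invariant factors of ∂_2 are all 1, so H_1 ≅ 0.
  H_2: rank ker ∂_2 − rank ∂_3 = (8 − 7) − 0 = 1, and there is no ∂_3, so H_2 ≅ Z.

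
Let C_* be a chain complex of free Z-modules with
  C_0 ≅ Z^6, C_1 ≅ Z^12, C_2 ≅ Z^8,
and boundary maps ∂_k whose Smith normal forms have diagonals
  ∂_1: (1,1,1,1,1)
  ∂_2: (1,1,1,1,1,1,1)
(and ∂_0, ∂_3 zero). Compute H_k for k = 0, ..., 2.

H_0: b_0 = 6 − 0 − 5 = 1; torsion from ∂_1 factors > 1: none. So H_0 ≅ Z.
H_1: b_1 = 12 − 5 − 7 = 0; torsion from ∂_2 factors > 1: none. So H_1 ≅ 0.
H_2: b_2 = 8 − 7 − 0 = 1; torsion from ∂_3 factors > 1: none. So H_2 ≅ Z.

H_0 ≅ Z,  H_1 = 0,  H_2 ≅ Z.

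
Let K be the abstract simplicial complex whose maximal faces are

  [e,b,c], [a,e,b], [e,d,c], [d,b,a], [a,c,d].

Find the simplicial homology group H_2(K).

H_2 = 0.

Order the vertices as a < b < c < d < e. Listing each simplex with vertices in this order, K has dimension 2 with simplices:

  0-simplices (5): a, b, c, d, e
  1-simplices (10): ab, ac, ad, ae, bc, bd, be, cd, ce, de
  2-simplices (5): abd, abe, acd, bce, cde

Hence C_0 ≅ Z^5, C_1 ≅ Z^10, C_2 ≅ Z^5.

∂_1: C_1 → C_0 maps an edge to its endpoints' difference, ∂[p,q] = q − p.
This gives a 5×10 integer matrix of rank 4; reducing to Smith normal form yields diagonal entries (1,1,1,1).

Boundary ∂_2: C_2 → C_1 maps a triangle to the signed sum of its edges. For instance
  ∂abd = bd − ad + ab,
  ∂bce = ce − be + bc.
The 10×5 boundary matrix has rank 5 and Smith normal form diag(1,1,1,1,1).

From H_k ≅ ker(∂_k) / im(∂_{k+1}) we obtain:

  H_2: rank ker ∂_2 − rank ∂_3 = (5 − 5) − 0 = 0, and there is no ∂_3, so H_2 ≅ 0.

(K is a triangulation of the Möbius band.)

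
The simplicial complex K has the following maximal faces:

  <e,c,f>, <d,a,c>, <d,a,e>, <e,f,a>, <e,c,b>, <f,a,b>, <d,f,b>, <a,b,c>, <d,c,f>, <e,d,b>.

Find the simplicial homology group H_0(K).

H_0 = Z.

Fix the vertex order a < b < c < d < e < f and write every simplex with vertices in increasing order. Then dim K = 2 and the simplices of K are:

  0-simplices (6): a, b, c, d, e, f
  1-simplices (15): ab, ac, ad, ae, af, bc, bd, be, bf, cd, ce, cf, de, df, ef
  2-simplices (10): abc, abf, acd, ade, aef, bce, bde, bdf, cdf, cef

so the chain groups are C_0 ≅ Z^6, C_1 ≅ Z^15, C_2 ≅ Z^10.

Boundary ∂_1: C_1 → C_0 is given by ∂[p,q] = [q] − [p]. For instance
  ∂ef = f − e.
As a 6×15 matrix over Z this has rank 5, with invariant factors (1,1,1,1,1).

∂_2: C_2 → C_1 maps a triangle to the signed sum of its edges. For instance
  ∂acd = cd − ad + ac,
  ∂abc = bc − ac + ab.
The 15×10 boundary matrix has rank 10 and Smith normal form diag(1,1,1,1,1,1,1,1,1,2).

Computing H_k = (kernel of ∂_k) / (image of ∂_{k+1}):

  H_0: rank C_0 − rank ∂_1 = 6 − 5 = 1, and the invariant factors of ∂_1 are all 1, so H_0 ≅ Z.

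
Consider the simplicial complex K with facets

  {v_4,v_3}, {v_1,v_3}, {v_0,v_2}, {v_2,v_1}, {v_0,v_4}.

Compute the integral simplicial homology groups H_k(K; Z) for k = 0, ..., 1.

Take the total order v_0 < v_1 < v_2 < v_3 < v_4 on the vertex set. Then K (dimension 1) consists of the simplices:

  0-simplices (5): [v_0], [v_1], [v_2], [v_3], [v_4]
  1-simplices (5): [v_0,v_2], [v_0,v_4], [v_1,v_2], [v_1,v_3], [v_3,v_4]

so the chain groups are C_0 ≅ Z^5, C_1 ≅ Z^5.

Boundary ∂_1: C_1 → C_0 maps an edge to its endpoints' difference, ∂[p,q] = q − p.
The 5×5 boundary matrix has rank 4 and Smith normal form diag(1,1,1,1).

From H_k ≅ ker(∂_k) / im(∂_{k+1}) we obtain:

  H_0: rank C_0 − rank ∂_1 = 5 − 4 = 1, and the invariant factors of ∂_1 are all 1, so H_0 ≅ Z.
  H_1: rank ker ∂_1 − rank ∂_2 = (5 − 4) − 0 = 1, and there is no ∂_2, so H_1 ≅ Z.

H_0 = Z,  H_1 = Z.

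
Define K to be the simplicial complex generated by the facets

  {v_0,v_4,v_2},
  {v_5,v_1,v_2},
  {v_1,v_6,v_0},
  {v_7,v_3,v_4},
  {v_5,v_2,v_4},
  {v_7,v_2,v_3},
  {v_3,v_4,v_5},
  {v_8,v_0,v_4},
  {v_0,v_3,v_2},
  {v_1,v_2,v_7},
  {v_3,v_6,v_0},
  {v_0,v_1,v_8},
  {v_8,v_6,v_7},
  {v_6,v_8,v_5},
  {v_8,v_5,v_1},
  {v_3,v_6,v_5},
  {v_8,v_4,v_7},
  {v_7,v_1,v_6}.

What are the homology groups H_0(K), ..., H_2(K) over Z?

Fix the vertex order v_0 < v_1 < v_2 < v_3 < v_4 < v_5 < v_6 < v_7 < v_8 and write every simplex with vertices in increasing order. Then dim K = 2 and the simplices of K are:

  0-simplices (9): [v_0], [v_1], [v_2], [v_3], [v_4], [v_5], [v_6], [v_7], [v_8]
  1-simplices (27): (27 of them)
  2-simplices (18): (18 of them)

so the chain groups are C_0 ≅ Z^9, C_1 ≅ Z^27, C_2 ≅ Z^18.

The boundary map ∂_1: C_1 → C_0 sends each edge [p,q] (with p < q) to q − p. For instance
  ∂[v_4,v_7] = [v_7] − [v_4].
As a 9×27 matrix over Z this has rank 8, with invariant factors (1,1,1,1,1,1,1,1).

∂_2: C_2 → C_1 maps a triangle to the signed sum of its edges. For instance
  ∂[v_3,v_5,v_6] = [v_5,v_6] − [v_3,v_6] + [v_3,v_5],
  ∂[v_5,v_6,v_8] = [v_6,v_8] − [v_5,v_8] + [v_5,v_6].
The 27×18 boundary matrix has rank 18 and Smith normal form diag(1,1,1,1,1,1,1,1,1,1,1,1,1,1,1,1,1,2).

From H_k ≅ ker(∂_k) / im(∂_{k+1}) we obtain:

  H_0: rank C_0 − rank ∂_1 = 9 − 8 = 1, and the invariant factors of ∂_1 are all 1, so H_0 ≅ Z.
  H_1: rank ker ∂_1 − rank ∂_2 = (27 − 8) − 18 = 1, and ∂_2 has invariant factor 2 > 1, so H_1 ≅ Z ⊕ Z/2.
  H_2: rank ker ∂_2 − rank ∂_3 = (18 − 18) − 0 = 0, and there is no ∂_3, so H_2 ≅ 0.

(K is a triangulation of the Klein bottle.)

H_0 = Z,  H_1 = Z ⊕ Z/2,  H_2 = 0.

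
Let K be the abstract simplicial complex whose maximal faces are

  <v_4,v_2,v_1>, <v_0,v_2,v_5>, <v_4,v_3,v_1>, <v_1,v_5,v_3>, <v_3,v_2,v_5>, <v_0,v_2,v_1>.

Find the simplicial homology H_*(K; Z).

We work with the vertex ordering v_0 < v_1 < v_2 < v_3 < v_4 < v_5. The simplices of K, each written with vertices in increasing order, are:

  0-simplices (6): [v_0], [v_1], [v_2], [v_3], [v_4], [v_5]
  1-simplices (12): [v_0,v_1], [v_0,v_2], [v_0,v_5], [v_1,v_2], [v_1,v_3], [v_1,v_4], [v_1,v_5], [v_2,v_3], [v_2,v_4], [v_2,v_5], [v_3,v_4], [v_3,v_5]
  2-simplices (6): [v_0,v_1,v_2], [v_0,v_2,v_5], [v_1,v_2,v_4], [v_1,v_3,v_4], [v_1,v_3,v_5], [v_2,v_3,v_5]

Hence C_0 ≅ Z^6, C_1 ≅ Z^12, C_2 ≅ Z^6.

Boundary ∂_1: C_1 → C_0 is given by ∂[p,q] = [q] − [p].
As a 6×12 matrix over Z this has rank 5, with invariant factors (1,1,1,1,1).

∂_2: C_2 → C_1 maps a triangle to the signed sum of its edges. For instance
  ∂[v_0,v_1,v_2] = [v_1,v_2] − [v_0,v_2] + [v_0,v_1],
  ∂[v_1,v_3,v_4] = [v_3,v_4] − [v_1,v_4] + [v_1,v_3].
As a 12×6 matrix over Z this has rank 6, with invariant factors (1,1,1,1,1,1).

Reading off H_k = ker ∂_k / im ∂_{k+1}:

  H_0: rank C_0 − rank ∂_1 = 6 − 5 = 1, and the invariant factors of ∂_1 are all 1, so H_0 = Z.
  H_1: rank ker ∂_1 − rank ∂_2 = (12 − 5) − 6 = 1, and the invariant factors of ∂_2 are all 1, so H_1 = Z.
  H_2: rank ker ∂_2 − rank ∂_3 = (6 − 6) − 0 = 0, and there is no ∂_3, so H_2 = 0.

H_0 = Z,  H_1 = Z,  H_2 = 0.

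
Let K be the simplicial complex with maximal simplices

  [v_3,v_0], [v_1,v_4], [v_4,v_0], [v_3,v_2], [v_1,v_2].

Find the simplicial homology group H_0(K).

H_0 ≅ Z.

K has 5 vertices, 5 edges.
rank ∂_0 = 0, rank ∂_1 = 4 ⇒ b_0 = 5 − 0 − 4 = 1; all invariant factors of ∂_1 are 1 so no torsion. So H_0 = Z.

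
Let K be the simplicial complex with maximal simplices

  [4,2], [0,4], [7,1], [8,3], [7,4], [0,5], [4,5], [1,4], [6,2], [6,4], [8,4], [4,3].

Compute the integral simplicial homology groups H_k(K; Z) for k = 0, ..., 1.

H_0 ≅ Z,  H_1 ≅ Z^4.

Fix the vertex order 0 < 1 < 2 < 3 < 4 < 5 < 6 < 7 < 8 and write every simplex with vertices in increasing order. Then dim K = 1 and the simplices of K are:

  0-simplices (9): [0], [1], [2], [3], [4], [5], [6], [7], [8]
  1-simplices (12): [0,4], [0,5], [1,4], [1,7], [2,4], [2,6], [3,4], [3,8], [4,5], [4,6], [4,7], [4,8]

giving chain groups C_0 ≅ Z^9, C_1 ≅ Z^12.

Boundary ∂_1: C_1 → C_0 sends each edge [p,q] (with p < q) to q − p.
The resulting 9×12 matrix has rank 8, and its Smith normal form has invariant factors (1,1,1,1,1,1,1,1).

Reading off H_k = ker ∂_k / im ∂_{k+1}:

  H_0: rank C_0 − rank ∂_1 = 9 − 8 = 1, and the invariant factors of ∂_1 are all 1, so H_0 ≅ Z.
  H_1: rank ker ∂_1 − rank ∂_2 = (12 − 8) − 0 = 4, and there is no ∂_2, so H_1 ≅ Z^4.

(K is a triangulation of a wedge of 4 circles.)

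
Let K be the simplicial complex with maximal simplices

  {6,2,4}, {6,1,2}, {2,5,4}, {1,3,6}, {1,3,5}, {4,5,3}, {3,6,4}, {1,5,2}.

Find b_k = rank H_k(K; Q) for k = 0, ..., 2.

Fix the vertex order 1 < 2 < 3 < 4 < 5 < 6 and write every simplex with vertices in increasing order. Then dim K = 2 and the simplices of K are:

  0-simplices (6): [1], [2], [3], [4], [5], [6]
  1-simplices (12): [1,2], [1,3], [1,5], [1,6], [2,4], [2,5], [2,6], [3,4], [3,5], [3,6], [4,5], [4,6]
  2-simplices (8): [1,2,5], [1,2,6], [1,3,5], [1,3,6], [2,4,5], [2,4,6], [3,4,5], [3,4,6]

so the chain groups are C_0 ≅ Z^6, C_1 ≅ Z^12, C_2 ≅ Z^8.

The boundary map ∂_1: C_1 → C_0 is given by ∂[p,q] = [q] − [p].
This gives a 6×12 integer matrix of rank 5; reducing to Smith normal form yields diagonal entries (1,1,1,1,1).

Boundary ∂_2: C_2 → C_1 sends each 2-simplex [p,q,r] to [q,r] − [p,r] + [p,q]. For instance
  ∂[2,4,5] = [4,5] − [2,5] + [2,4],
  ∂[3,4,5] = [4,5] − [3,5] + [3,4].
The resulting 12×8 matrix has rank 7, and its Smith normal form has invariant factors (1,1,1,1,1,1,1).

Reading off H_k = ker ∂_k / im ∂_{k+1}:

  H_0: rank C_0 − rank ∂_1 = 6 − 5 = 1, and the invariant factors of ∂_1 are all 1, so H_0 = Z.
  H_1: rank ker ∂_1 − rank ∂_2 = (12 − 5) − 7 = 0, and the invariant factors of ∂_2 are all 1, so H_1 = 0.
  H_2: rank ker ∂_2 − rank ∂_3 = (8 − 7) − 0 = 1, and there is no ∂_3, so H_2 = Z.

As a check, the Euler characteristic is 6 − 12 + 8 = 2, which agrees with 1 − 0 + 1 = 2.

Hence the Betti numbers are b_0 = 1, b_1 = 0, b_2 = 1.

b_0 = 1, b_1 = 0, b_2 = 1.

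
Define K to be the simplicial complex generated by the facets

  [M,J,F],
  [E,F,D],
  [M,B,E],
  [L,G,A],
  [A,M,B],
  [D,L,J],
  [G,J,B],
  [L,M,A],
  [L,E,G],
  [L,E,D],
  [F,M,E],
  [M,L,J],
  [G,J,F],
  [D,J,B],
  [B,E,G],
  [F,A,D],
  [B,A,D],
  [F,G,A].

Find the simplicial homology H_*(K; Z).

Fix the vertex order A < B < D < E < F < G < J < L < M and write every simplex with vertices in increasing order. Then dim K = 2 and the simplices of K are:

  0-simplices (9): A, B, D, E, F, G, J, L, M
  1-simplices (27): AB, AD, AF, AG, AL, AM, BD, BE, BG, BJ, BM, DE, DF, DJ, DL, EF, EG, EL, EM, FG, FJ, FM, GJ, GL, JL, JM, LM
  2-simplices (18): ABD, ABM, ADF, AFG, AGL, ALM, BDJ, BEG, BEM, BGJ, DEF, DEL, DJL, EFM, EGL, FGJ, FJM, JLM

Hence C_0 ≅ Z^9, C_1 ≅ Z^27, C_2 ≅ Z^18.

Boundary ∂_1: C_1 → C_0 maps an edge to its endpoints' difference, ∂[p,q] = q − p. For instance
  ∂EF = F − E.
As a 9×27 matrix over Z this has rank 8, with invariant factors (1,1,1,1,1,1,1,1).

The boundary map ∂_2: C_2 → C_1 sends each 2-simplex [p,q,r] to [q,r] − [p,r] + [p,q]. For instance
  ∂AGL = GL − AL + AG,
  ∂ADF = DF − AF + AD.
As a 27×18 matrix over Z this has rank 17, with invariant factors (1,1,1,1,1,1,1,1,1,1,1,1,1,1,1,1,1).

From H_k ≅ ker(∂_k) / im(∂_{k+1}) we obtain:

  H_0: rank C_0 − rank ∂_1 = 9 − 8 = 1, and the invariant factors of ∂_1 are all 1, so H_0 = Z.
  H_1: rank ker ∂_1 − rank ∂_2 = (27 − 8) − 17 = 2, and the invariant factors of ∂_2 are all 1, so H_1 = Z^2.
  H_2: rank ker ∂_2 − rank ∂_3 = (18 − 17) − 0 = 1, and there is no ∂_3, so H_2 = Z.

(K is a triangulation of the torus T^2.)

H_0 ≅ Z,  H_1 ≅ Z^2,  H_2 ≅ Z.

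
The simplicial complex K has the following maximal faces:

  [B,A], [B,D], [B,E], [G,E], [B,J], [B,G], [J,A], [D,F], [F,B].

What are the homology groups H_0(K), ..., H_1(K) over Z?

Order the vertices as A < B < D < E < F < G < J. Listing each simplex with vertices in this order, K has dimension 1 with simplices:

  0-simplices (7): A, B, D, E, F, G, J
  1-simplices (9): AB, AJ, BD, BE, BF, BG, BJ, DF, EG

giving chain groups C_0 ≅ Z^7, C_1 ≅ Z^9.

Boundary ∂_1: C_1 → C_0 is given by ∂[p,q] = [q] − [p].
The 7×9 boundary matrix has rank 6 and Smith normal form diag(1,1,1,1,1,1).

From H_k ≅ ker(∂_k) / im(∂_{k+1}) we obtain:

  H_0: rank C_0 − rank ∂_1 = 7 − 6 = 1, and the invariant factors of ∂_1 are all 1, so H_0 = Z.
  H_1: rank ker ∂_1 − rank ∂_2 = (9 − 6) − 0 = 3, and there is no ∂_2, so H_1 = Z^3.

H_0 = Z,  H_1 = Z^3.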